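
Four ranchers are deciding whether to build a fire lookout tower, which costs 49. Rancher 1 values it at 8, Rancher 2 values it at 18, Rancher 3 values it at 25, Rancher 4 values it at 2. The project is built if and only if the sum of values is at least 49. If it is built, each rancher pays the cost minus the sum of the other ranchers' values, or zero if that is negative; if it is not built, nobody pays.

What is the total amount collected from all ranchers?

Total value 53 ≥ cost 49, so it is built.
Rancher 1: others sum to 45; max(0, 49 - 45) = 4.
Rancher 2: others sum to 35; max(0, 49 - 35) = 14.
Rancher 3: others sum to 28; max(0, 49 - 28) = 21.
Rancher 4: others sum to 51; max(0, 49 - 51) = 0.
Total collected = 4 + 14 + 21 + 0 = 39.

39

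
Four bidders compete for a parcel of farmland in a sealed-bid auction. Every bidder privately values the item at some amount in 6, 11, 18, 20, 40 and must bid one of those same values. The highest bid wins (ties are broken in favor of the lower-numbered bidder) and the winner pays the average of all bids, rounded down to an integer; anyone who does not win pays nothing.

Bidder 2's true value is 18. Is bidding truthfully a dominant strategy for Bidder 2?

Consider the case where Bidder 1 bids 6, Bidder 3 bids 6 and Bidder 4 bids 6.
Truthful bid 18: wins, pays 9, utility 18 - 9 = 9.
Bid 11 instead: wins, pays 7, utility 18 - 7 = 11.
Since 11 > 9, bidding 11 is strictly better here, so truthful bidding is not dominant.

No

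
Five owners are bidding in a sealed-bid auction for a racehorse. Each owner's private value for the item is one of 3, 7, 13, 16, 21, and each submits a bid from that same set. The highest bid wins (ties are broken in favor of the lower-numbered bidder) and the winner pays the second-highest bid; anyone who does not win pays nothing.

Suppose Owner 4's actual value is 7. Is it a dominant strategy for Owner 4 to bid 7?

Yes

Check each profile of the others' bids and compare truth against every alternative bid.
Others bid (3, 3, 3, 3): truth gives 4, best alternative gives 4.
Others bid (3, 3, 3, 7): truth gives 0, best alternative gives 0.
Others bid (3, 3, 3, 13): truth gives 0, best alternative gives 0.
Others bid (3, 3, 3, 16): truth gives 0, best alternative gives 0.
Others bid (3, 3, 3, 21): truth gives 0, best alternative gives 0.
Others bid (3, 3, 7, 3): truth gives 0, best alternative gives 0.
(Remaining 619 profiles checked similarly; truth is weakly best in each.)
In every case the truthful bid is at least as good as any alternative, so it is a dominant strategy.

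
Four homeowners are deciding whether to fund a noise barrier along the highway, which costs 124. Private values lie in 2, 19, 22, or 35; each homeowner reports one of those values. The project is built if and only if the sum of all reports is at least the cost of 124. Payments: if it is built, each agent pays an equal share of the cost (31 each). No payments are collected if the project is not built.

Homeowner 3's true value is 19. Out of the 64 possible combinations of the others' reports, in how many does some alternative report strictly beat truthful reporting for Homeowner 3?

1

Others report (35, 35, 35): truth gives -12; report 2 gives 0 > -12. Violating.
Others report (2, 2, 2): truth gives 0; no alternative beats it.
Others report (2, 2, 19): truth gives 0; no alternative beats it.
(Checking all 64 profiles: 1 has a profitable deviation, 63 do not.)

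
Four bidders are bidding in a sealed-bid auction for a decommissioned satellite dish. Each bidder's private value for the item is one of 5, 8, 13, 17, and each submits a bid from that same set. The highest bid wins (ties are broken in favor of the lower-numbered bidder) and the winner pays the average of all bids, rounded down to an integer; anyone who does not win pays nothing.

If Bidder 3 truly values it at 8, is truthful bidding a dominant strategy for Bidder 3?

No

Consider the case where Bidder 1 bids 5, Bidder 2 bids 8 and Bidder 4 bids 5.
Truthful bid 8: loses, pays 0, utility 0.
Bid 13 instead: wins, pays 7, utility 8 - 7 = 1.
Since 1 > 0, bidding 13 is strictly better here, so truthful bidding is not dominant.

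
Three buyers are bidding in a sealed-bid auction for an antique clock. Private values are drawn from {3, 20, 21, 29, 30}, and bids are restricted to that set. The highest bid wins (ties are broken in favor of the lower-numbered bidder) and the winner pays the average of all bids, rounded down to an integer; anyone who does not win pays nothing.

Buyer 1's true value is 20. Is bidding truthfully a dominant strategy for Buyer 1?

Consider the case where Buyer 2 bids 3 and Buyer 3 bids 3.
Truthful bid 20: wins, pays 8, utility 20 - 8 = 12.
Bid 3 instead: wins, pays 3, utility 20 - 3 = 17.
Since 17 > 12, bidding 3 is strictly better here, so truthful bidding is not dominant.

No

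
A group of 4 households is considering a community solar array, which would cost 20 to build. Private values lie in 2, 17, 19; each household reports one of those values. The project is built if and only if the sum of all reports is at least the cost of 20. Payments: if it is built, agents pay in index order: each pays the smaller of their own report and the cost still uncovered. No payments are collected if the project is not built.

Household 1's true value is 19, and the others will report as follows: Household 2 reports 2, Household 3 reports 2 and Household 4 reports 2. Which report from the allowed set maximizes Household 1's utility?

Report 2: project not built, utility 0.
Report 17: project built, pays 17, utility 19 - 17 = 2.
Report 19: project built, pays 19, utility 19 - 19 = 0.
The best choice is 17 with utility 2.

17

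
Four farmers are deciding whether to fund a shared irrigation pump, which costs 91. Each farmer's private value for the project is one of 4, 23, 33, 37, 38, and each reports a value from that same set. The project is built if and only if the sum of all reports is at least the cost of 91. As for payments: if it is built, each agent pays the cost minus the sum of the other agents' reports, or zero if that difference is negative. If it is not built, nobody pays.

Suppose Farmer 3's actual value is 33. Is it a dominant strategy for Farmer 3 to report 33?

Yes

Check each profile of the others' reports and compare truth against every alternative report.
Others report (23, 33, 37): truth gives 33, best alternative gives 33.
Others report (23, 33, 38): truth gives 33, best alternative gives 33.
Others report (23, 37, 33): truth gives 33, best alternative gives 33.
Others report (23, 37, 37): truth gives 33, best alternative gives 33.
Others report (23, 37, 38): truth gives 33, best alternative gives 33.
Others report (23, 38, 33): truth gives 33, best alternative gives 33.
(Remaining 119 profiles checked similarly; truth is weakly best in each.)
In every case the truthful report is at least as good as any alternative, so it is a dominant strategy.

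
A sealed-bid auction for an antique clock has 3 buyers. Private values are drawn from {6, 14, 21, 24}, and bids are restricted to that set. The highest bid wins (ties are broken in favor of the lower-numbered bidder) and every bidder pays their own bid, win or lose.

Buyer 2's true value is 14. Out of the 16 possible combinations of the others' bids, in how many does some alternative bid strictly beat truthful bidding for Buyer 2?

Others bid (6, 21): truth gives -14; bid 6 gives -6 > -14. Violating.
Others bid (6, 24): truth gives -14; bid 6 gives -6 > -14. Violating.
Others bid (14, 6): truth gives -14; bid 6 gives -6 > -14. Violating.
Others bid (14, 14): truth gives -14; bid 6 gives -6 > -14. Violating.
Others bid (6, 6): truth gives 0; no alternative beats it.
Others bid (6, 14): truth gives 0; no alternative beats it.
(Checking all 16 profiles: 14 have a profitable deviation, 2 do not.)

14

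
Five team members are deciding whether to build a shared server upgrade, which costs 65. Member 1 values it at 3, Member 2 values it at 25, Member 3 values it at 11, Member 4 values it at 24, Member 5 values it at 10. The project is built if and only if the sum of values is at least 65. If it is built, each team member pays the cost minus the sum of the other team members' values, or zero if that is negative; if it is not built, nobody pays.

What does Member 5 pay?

Total value 73 ≥ cost 65, so the project is built.
The other team members' values sum to 63.
Cost minus that sum is 65 - 63 = 2.

2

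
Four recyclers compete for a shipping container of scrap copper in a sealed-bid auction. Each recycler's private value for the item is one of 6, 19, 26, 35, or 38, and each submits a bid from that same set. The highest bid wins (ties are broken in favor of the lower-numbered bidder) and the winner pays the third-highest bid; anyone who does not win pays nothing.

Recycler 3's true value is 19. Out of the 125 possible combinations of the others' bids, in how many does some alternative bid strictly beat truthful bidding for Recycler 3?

Others bid (6, 6, 26): truth gives 0; bid 26 gives 13 > 0. Violating.
Others bid (6, 6, 35): truth gives 0; bid 35 gives 13 > 0. Violating.
Others bid (6, 6, 38): truth gives 0; bid 38 gives 13 > 0. Violating.
Others bid (6, 19, 6): truth gives 0; bid 26 gives 13 > 0. Violating.
Others bid (6, 6, 6): truth gives 13; no alternative beats it.
Others bid (6, 6, 19): truth gives 13; no alternative beats it.
(Checking all 125 profiles: 9 have a profitable deviation, 116 do not.)

9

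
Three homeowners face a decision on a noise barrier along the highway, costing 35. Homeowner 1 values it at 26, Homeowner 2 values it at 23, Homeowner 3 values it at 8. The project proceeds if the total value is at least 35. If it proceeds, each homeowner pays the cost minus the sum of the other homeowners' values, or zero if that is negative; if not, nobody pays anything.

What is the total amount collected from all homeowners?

5

Total value 57 ≥ cost 35, so it is built.
Homeowner 1: others sum to 31; max(0, 35 - 31) = 4.
Homeowner 2: others sum to 34; max(0, 35 - 34) = 1.
Homeowner 3: others sum to 49; max(0, 35 - 49) = 0.
Total collected = 4 + 1 + 0 = 5.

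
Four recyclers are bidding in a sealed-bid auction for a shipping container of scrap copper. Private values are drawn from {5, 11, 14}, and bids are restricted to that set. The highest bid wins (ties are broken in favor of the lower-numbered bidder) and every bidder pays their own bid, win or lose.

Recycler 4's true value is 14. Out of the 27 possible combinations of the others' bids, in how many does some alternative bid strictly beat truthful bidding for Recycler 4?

20

Others bid (5, 5, 5): truth gives 0; bid 11 gives 3 > 0. Violating.
Others bid (5, 5, 14): truth gives -14; bid 5 gives -5 > -14. Violating.
Others bid (5, 11, 14): truth gives -14; bid 5 gives -5 > -14. Violating.
Others bid (5, 14, 5): truth gives -14; bid 5 gives -5 > -14. Violating.
Others bid (5, 5, 11): truth gives 0; no alternative beats it.
Others bid (5, 11, 5): truth gives 0; no alternative beats it.
(Checking all 27 profiles: 20 have a profitable deviation, 7 do not.)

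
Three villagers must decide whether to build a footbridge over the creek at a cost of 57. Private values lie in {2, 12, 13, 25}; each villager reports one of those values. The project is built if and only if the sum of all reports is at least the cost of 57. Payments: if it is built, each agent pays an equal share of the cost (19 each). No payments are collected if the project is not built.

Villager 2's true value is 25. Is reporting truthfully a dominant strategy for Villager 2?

Yes

Check each profile of the others' reports and compare truth against every alternative report.
Others report (12, 25): truth gives 6, best alternative gives 0.
Others report (13, 25): truth gives 6, best alternative gives 0.
Others report (25, 12): truth gives 6, best alternative gives 0.
Others report (25, 13): truth gives 6, best alternative gives 0.
Others report (25, 25): truth gives 6, best alternative gives 6.
Others report (2, 2): truth gives 0, best alternative gives 0.
(Remaining 10 profiles checked similarly; truth is weakly best in each.)
In every case the truthful report is at least as good as any alternative, so it is a dominant strategy.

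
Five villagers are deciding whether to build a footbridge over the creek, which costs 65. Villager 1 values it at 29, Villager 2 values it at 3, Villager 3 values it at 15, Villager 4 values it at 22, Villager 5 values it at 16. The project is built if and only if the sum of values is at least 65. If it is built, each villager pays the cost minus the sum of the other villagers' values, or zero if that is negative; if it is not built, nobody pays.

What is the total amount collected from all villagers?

11

Total value 85 ≥ cost 65, so it is built.
Villager 1: others sum to 56; max(0, 65 - 56) = 9.
Villager 2: others sum to 82; max(0, 65 - 82) = 0.
Villager 3: others sum to 70; max(0, 65 - 70) = 0.
Villager 4: others sum to 63; max(0, 65 - 63) = 2.
Villager 5: others sum to 69; max(0, 65 - 69) = 0.
Total collected = 9 + 0 + 0 + 2 + 0 = 11.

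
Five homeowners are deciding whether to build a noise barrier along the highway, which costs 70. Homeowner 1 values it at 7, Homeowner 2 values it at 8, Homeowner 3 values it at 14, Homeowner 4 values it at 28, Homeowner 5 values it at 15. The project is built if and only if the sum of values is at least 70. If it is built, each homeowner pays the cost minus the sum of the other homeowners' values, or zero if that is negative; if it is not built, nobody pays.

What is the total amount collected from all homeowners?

Total value 72 ≥ cost 70, so it is built.
Homeowner 1: others sum to 65; max(0, 70 - 65) = 5.
Homeowner 2: others sum to 64; max(0, 70 - 64) = 6.
Homeowner 3: others sum to 58; max(0, 70 - 58) = 12.
Homeowner 4: others sum to 44; max(0, 70 - 44) = 26.
Homeowner 5: others sum to 57; max(0, 70 - 57) = 13.
Total collected = 5 + 6 + 12 + 26 + 13 = 62.

62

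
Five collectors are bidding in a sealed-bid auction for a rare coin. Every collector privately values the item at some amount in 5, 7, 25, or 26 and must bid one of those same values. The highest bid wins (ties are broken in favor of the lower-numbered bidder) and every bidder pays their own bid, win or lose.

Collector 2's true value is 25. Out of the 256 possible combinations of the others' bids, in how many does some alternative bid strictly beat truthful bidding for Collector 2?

210

Others bid (5, 5, 5, 5): truth gives 0; bid 7 gives 18 > 0. Violating.
Others bid (5, 5, 5, 7): truth gives 0; bid 7 gives 18 > 0. Violating.
Others bid (5, 5, 5, 26): truth gives -25; bid 26 gives -1 > -25. Violating.
Others bid (5, 5, 7, 5): truth gives 0; bid 7 gives 18 > 0. Violating.
Others bid (5, 5, 5, 25): truth gives 0; no alternative beats it.
Others bid (5, 5, 7, 25): truth gives 0; no alternative beats it.
(Checking all 256 profiles: 210 have a profitable deviation, 46 do not.)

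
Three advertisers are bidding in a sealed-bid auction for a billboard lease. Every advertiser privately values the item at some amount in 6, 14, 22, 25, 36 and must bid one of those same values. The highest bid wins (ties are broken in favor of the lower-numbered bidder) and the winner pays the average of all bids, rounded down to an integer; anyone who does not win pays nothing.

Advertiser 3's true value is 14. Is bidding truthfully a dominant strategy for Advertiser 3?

Yes

Check each profile of the others' bids and compare truth against every alternative bid.
Others bid (6, 6): truth gives 6, best alternative gives 3.
Others bid (6, 14): truth gives 0, best alternative gives 0.
Others bid (6, 22): truth gives 0, best alternative gives 0.
Others bid (6, 25): truth gives 0, best alternative gives 0.
Others bid (6, 36): truth gives 0, best alternative gives 0.
Others bid (14, 6): truth gives 0, best alternative gives 0.
(Remaining 19 profiles checked similarly; truth is weakly best in each.)
In every case the truthful bid is at least as good as any alternative, so it is a dominant strategy.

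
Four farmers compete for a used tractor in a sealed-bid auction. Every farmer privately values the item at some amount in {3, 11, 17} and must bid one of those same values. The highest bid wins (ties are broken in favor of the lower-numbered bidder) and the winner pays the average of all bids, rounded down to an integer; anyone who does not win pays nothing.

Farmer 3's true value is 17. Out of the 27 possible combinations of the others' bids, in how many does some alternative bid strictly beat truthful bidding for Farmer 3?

2

Others bid (3, 3, 3): truth gives 11; bid 11 gives 12 > 11. Violating.
Others bid (3, 3, 11): truth gives 9; bid 11 gives 10 > 9. Violating.
Others bid (3, 3, 17): truth gives 7; no alternative beats it.
Others bid (3, 11, 3): truth gives 9; no alternative beats it.
(Checking all 27 profiles: 2 have a profitable deviation, 25 do not.)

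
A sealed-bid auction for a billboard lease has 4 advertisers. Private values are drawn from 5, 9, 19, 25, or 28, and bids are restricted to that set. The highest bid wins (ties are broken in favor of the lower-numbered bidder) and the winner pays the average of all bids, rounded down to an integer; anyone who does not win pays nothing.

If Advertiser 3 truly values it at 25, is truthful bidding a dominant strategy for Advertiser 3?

No

Consider the case where Advertiser 1 bids 5, Advertiser 2 bids 5 and Advertiser 4 bids 5.
Truthful bid 25: wins, pays 10, utility 25 - 10 = 15.
Bid 9 instead: wins, pays 6, utility 25 - 6 = 19.
Since 19 > 15, bidding 9 is strictly better here, so truthful bidding is not dominant.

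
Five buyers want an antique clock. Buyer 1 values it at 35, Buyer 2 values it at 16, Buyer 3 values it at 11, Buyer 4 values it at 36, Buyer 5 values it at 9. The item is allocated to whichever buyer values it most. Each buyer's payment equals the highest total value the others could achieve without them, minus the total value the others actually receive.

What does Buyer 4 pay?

Buyer 4 has the highest value and receives the item.
Without Buyer 4, the item would go to the next-highest value, 35, so the others could achieve 35.
With Buyer 4 present and winning, the others receive nothing, so their total is 0.
Payment = 35 - 0 = 35.

35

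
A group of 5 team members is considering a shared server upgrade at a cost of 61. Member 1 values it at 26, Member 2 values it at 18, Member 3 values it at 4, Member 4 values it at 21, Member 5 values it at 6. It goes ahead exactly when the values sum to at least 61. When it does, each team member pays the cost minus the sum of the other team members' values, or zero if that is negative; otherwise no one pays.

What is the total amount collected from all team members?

23

Total value 75 ≥ cost 61, so it is built.
Member 1: others sum to 49; max(0, 61 - 49) = 12.
Member 2: others sum to 57; max(0, 61 - 57) = 4.
Member 3: others sum to 71; max(0, 61 - 71) = 0.
Member 4: others sum to 54; max(0, 61 - 54) = 7.
Member 5: others sum to 69; max(0, 61 - 69) = 0.
Total collected = 12 + 4 + 0 + 7 + 0 = 23.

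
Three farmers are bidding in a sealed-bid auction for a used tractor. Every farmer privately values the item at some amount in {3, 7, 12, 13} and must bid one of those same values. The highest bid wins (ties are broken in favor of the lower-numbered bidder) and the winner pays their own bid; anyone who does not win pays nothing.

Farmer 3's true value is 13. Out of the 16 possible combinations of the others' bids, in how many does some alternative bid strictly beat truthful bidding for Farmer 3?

4

Others bid (3, 3): truth gives 0; bid 7 gives 6 > 0. Violating.
Others bid (3, 7): truth gives 0; bid 12 gives 1 > 0. Violating.
Others bid (7, 3): truth gives 0; bid 12 gives 1 > 0. Violating.
Others bid (7, 7): truth gives 0; bid 12 gives 1 > 0. Violating.
Others bid (3, 12): truth gives 0; no alternative beats it.
Others bid (3, 13): truth gives 0; no alternative beats it.
(Checking all 16 profiles: 4 have a profitable deviation, 12 do not.)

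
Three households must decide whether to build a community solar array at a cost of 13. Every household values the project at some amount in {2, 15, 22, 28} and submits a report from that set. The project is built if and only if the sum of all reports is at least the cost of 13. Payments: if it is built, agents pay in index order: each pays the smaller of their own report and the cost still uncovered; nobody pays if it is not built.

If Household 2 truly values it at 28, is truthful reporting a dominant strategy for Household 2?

Consider the case where Household 1 reports 2 and Household 3 reports 15.
Truthful report 28: project built, pays 11, utility 28 - 11 = 17.
Report 2 instead: project built, pays 2, utility 28 - 2 = 26.
Since 26 > 17, reporting 2 is strictly better here, so truthful reporting is not dominant.

No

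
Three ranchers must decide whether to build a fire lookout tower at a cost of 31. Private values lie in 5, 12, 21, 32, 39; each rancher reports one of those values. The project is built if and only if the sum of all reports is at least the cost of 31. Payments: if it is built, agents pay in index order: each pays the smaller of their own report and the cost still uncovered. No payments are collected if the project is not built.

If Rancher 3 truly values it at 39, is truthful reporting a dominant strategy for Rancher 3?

Check each profile of the others' reports and compare truth against every alternative report.
Others report (5, 32): truth gives 39, best alternative gives 39.
Others report (5, 39): truth gives 39, best alternative gives 39.
Others report (12, 21): truth gives 39, best alternative gives 39.
Others report (12, 32): truth gives 39, best alternative gives 39.
Others report (12, 39): truth gives 39, best alternative gives 39.
Others report (21, 12): truth gives 39, best alternative gives 39.
(Remaining 19 profiles checked similarly; truth is weakly best in each.)
In every case the truthful report is at least as good as any alternative, so it is a dominant strategy.

Yes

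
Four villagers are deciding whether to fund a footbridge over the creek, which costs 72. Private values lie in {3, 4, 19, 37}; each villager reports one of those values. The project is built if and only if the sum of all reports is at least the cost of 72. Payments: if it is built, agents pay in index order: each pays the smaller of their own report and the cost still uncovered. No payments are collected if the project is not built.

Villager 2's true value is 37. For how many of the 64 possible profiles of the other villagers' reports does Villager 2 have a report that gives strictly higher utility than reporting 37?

Others report (3, 19, 37): truth gives 0; report 19 gives 18 > 0. Violating.
Others report (3, 37, 19): truth gives 0; report 19 gives 18 > 0. Violating.
Others report (3, 37, 37): truth gives 0; report 3 gives 34 > 0. Violating.
Others report (4, 19, 37): truth gives 0; report 19 gives 18 > 0. Violating.
Others report (3, 3, 3): truth gives 0; no alternative beats it.
Others report (3, 3, 4): truth gives 0; no alternative beats it.
(Checking all 64 profiles: 26 have a profitable deviation, 38 do not.)

26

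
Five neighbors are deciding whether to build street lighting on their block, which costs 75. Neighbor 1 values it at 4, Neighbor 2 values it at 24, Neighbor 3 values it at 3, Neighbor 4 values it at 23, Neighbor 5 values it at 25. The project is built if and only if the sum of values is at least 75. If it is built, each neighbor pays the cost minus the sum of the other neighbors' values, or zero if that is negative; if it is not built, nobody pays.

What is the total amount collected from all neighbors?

60

Total value 79 ≥ cost 75, so it is built.
Neighbor 1: others sum to 75; max(0, 75 - 75) = 0.
Neighbor 2: others sum to 55; max(0, 75 - 55) = 20.
Neighbor 3: others sum to 76; max(0, 75 - 76) = 0.
Neighbor 4: others sum to 56; max(0, 75 - 56) = 19.
Neighbor 5: others sum to 54; max(0, 75 - 54) = 21.
Total collected = 0 + 20 + 0 + 19 + 21 = 60.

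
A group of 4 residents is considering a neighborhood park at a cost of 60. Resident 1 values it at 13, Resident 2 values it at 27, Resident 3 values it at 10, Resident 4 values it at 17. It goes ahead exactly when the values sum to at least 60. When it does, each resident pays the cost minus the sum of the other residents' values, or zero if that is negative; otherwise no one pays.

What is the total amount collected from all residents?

39

Total value 67 ≥ cost 60, so it is built.
Resident 1: others sum to 54; max(0, 60 - 54) = 6.
Resident 2: others sum to 40; max(0, 60 - 40) = 20.
Resident 3: others sum to 57; max(0, 60 - 57) = 3.
Resident 4: others sum to 50; max(0, 60 - 50) = 10.
Total collected = 6 + 20 + 3 + 10 = 39.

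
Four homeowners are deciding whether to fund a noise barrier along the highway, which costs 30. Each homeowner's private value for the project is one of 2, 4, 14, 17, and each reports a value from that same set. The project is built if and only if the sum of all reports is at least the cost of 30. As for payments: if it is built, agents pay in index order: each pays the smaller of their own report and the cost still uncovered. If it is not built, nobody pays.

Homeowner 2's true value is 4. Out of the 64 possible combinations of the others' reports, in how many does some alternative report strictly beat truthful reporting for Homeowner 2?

32

Others report (2, 14, 14): truth gives 0; report 2 gives 2 > 0. Violating.
Others report (2, 14, 17): truth gives 0; report 2 gives 2 > 0. Violating.
Others report (2, 17, 14): truth gives 0; report 2 gives 2 > 0. Violating.
Others report (2, 17, 17): truth gives 0; report 2 gives 2 > 0. Violating.
Others report (2, 2, 2): truth gives 0; no alternative beats it.
Others report (2, 2, 4): truth gives 0; no alternative beats it.
(Checking all 64 profiles: 32 have a profitable deviation, 32 do not.)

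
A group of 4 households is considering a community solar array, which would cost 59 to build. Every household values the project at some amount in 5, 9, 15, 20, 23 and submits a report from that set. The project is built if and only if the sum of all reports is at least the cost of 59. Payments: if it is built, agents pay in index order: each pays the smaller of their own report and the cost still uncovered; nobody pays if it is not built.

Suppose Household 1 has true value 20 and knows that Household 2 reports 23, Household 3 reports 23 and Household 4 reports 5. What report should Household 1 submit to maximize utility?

Report 5: project not built, utility 0.
Report 9: project built, pays 9, utility 20 - 9 = 11.
Report 15: project built, pays 15, utility 20 - 15 = 5.
Report 20: project built, pays 20, utility 20 - 20 = 0.
Report 23: project built, pays 23, utility 20 - 23 = -3.
The best choice is 9 with utility 11.

9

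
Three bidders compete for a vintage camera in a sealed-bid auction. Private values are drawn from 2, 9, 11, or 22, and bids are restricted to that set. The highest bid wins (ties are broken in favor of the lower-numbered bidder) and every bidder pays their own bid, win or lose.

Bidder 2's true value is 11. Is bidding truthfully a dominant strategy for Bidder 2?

Consider the case where Bidder 1 bids 2 and Bidder 3 bids 2.
Truthful bid 11: wins, pays 11, utility 11 - 11 = 0.
Bid 9 instead: wins, pays 9, utility 11 - 9 = 2.
Since 2 > 0, bidding 9 is strictly better here, so truthful bidding is not dominant.

No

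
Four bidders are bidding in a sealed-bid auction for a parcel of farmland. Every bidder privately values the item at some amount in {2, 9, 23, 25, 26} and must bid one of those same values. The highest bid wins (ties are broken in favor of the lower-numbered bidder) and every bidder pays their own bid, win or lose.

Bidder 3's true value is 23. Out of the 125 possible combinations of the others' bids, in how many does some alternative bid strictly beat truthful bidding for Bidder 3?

Others bid (2, 2, 2): truth gives 0; bid 9 gives 14 > 0. Violating.
Others bid (2, 2, 9): truth gives 0; bid 9 gives 14 > 0. Violating.
Others bid (2, 2, 25): truth gives -23; bid 2 gives -2 > -23. Violating.
Others bid (2, 2, 26): truth gives -23; bid 2 gives -2 > -23. Violating.
Others bid (2, 2, 23): truth gives 0; no alternative beats it.
Others bid (2, 9, 2): truth gives 0; no alternative beats it.
(Checking all 125 profiles: 115 have a profitable deviation, 10 do not.)

115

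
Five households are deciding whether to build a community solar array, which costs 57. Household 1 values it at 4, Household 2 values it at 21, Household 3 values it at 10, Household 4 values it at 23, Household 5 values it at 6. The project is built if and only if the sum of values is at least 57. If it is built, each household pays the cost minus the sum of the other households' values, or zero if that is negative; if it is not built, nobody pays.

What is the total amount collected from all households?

Total value 64 ≥ cost 57, so it is built.
Household 1: others sum to 60; max(0, 57 - 60) = 0.
Household 2: others sum to 43; max(0, 57 - 43) = 14.
Household 3: others sum to 54; max(0, 57 - 54) = 3.
Household 4: others sum to 41; max(0, 57 - 41) = 16.
Household 5: others sum to 58; max(0, 57 - 58) = 0.
Total collected = 0 + 14 + 3 + 16 + 0 = 33.

33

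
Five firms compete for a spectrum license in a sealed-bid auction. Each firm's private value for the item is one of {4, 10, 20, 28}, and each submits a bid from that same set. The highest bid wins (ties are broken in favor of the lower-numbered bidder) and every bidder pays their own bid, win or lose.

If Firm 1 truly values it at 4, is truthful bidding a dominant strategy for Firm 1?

Check each profile of the others' bids and compare truth against every alternative bid.
Others bid (4, 4, 4, 4): truth gives 0, best alternative gives -6.
Others bid (4, 4, 4, 20): truth gives -4, best alternative gives -10.
Others bid (4, 4, 4, 28): truth gives -4, best alternative gives -10.
Others bid (4, 4, 10, 20): truth gives -4, best alternative gives -10.
Others bid (4, 4, 10, 28): truth gives -4, best alternative gives -10.
Others bid (4, 4, 20, 4): truth gives -4, best alternative gives -10.
(Remaining 250 profiles checked similarly; truth is weakly best in each.)
In every case the truthful bid is at least as good as any alternative, so it is a dominant strategy.

Yes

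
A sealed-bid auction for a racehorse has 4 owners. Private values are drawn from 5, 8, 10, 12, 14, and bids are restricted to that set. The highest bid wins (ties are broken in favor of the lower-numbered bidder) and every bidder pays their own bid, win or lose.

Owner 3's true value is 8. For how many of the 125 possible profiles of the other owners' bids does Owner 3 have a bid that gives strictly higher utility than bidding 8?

123

Others bid (5, 5, 10): truth gives -8; bid 10 gives -2 > -8. Violating.
Others bid (5, 5, 12): truth gives -8; bid 12 gives -4 > -8. Violating.
Others bid (5, 5, 14): truth gives -8; bid 5 gives -5 > -8. Violating.
Others bid (5, 8, 5): truth gives -8; bid 10 gives -2 > -8. Violating.
Others bid (5, 5, 5): truth gives 0; no alternative beats it.
Others bid (5, 5, 8): truth gives 0; no alternative beats it.
(Checking all 125 profiles: 123 have a profitable deviation, 2 do not.)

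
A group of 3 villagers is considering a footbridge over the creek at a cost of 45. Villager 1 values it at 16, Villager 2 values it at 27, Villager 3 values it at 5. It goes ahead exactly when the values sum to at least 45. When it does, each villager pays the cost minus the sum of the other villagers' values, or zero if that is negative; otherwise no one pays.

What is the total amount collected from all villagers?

39

Total value 48 ≥ cost 45, so it is built.
Villager 1: others sum to 32; max(0, 45 - 32) = 13.
Villager 2: others sum to 21; max(0, 45 - 21) = 24.
Villager 3: others sum to 43; max(0, 45 - 43) = 2.
Total collected = 13 + 24 + 2 = 39.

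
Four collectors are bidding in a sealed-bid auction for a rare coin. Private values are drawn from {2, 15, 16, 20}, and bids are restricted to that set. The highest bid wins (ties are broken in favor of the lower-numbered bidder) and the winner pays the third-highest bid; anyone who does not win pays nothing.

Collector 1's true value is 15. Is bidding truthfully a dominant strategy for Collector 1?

Consider the case where Collector 2 bids 2, Collector 3 bids 2 and Collector 4 bids 16.
Truthful bid 15: loses, pays 0, utility 0.
Bid 16 instead: wins, pays 2, utility 15 - 2 = 13.
Since 13 > 0, bidding 16 is strictly better here, so truthful bidding is not dominant.

No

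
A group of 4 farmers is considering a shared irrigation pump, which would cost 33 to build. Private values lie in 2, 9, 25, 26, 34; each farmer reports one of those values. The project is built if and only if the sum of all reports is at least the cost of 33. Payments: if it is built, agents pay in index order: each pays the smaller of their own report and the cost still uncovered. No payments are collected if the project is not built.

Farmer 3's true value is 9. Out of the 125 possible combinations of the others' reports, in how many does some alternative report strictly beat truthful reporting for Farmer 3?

26

Others report (2, 2, 34): truth gives 0; report 2 gives 7 > 0. Violating.
Others report (2, 9, 25): truth gives 0; report 2 gives 7 > 0. Violating.
Others report (2, 9, 26): truth gives 0; report 2 gives 7 > 0. Violating.
Others report (2, 9, 34): truth gives 0; report 2 gives 7 > 0. Violating.
Others report (2, 2, 2): truth gives 0; no alternative beats it.
Others report (2, 2, 9): truth gives 0; no alternative beats it.
(Checking all 125 profiles: 26 have a profitable deviation, 99 do not.)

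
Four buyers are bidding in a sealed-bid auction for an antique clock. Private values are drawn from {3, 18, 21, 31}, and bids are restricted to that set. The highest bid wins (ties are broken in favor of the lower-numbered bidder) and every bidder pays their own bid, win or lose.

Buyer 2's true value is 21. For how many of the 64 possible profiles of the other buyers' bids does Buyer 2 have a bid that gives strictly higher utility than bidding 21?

50

Others bid (3, 3, 3): truth gives 0; bid 18 gives 3 > 0. Violating.
Others bid (3, 3, 18): truth gives 0; bid 18 gives 3 > 0. Violating.
Others bid (3, 3, 31): truth gives -21; bid 3 gives -3 > -21. Violating.
Others bid (3, 18, 3): truth gives 0; bid 18 gives 3 > 0. Violating.
Others bid (3, 3, 21): truth gives 0; no alternative beats it.
Others bid (3, 18, 21): truth gives 0; no alternative beats it.
(Checking all 64 profiles: 50 have a profitable deviation, 14 do not.)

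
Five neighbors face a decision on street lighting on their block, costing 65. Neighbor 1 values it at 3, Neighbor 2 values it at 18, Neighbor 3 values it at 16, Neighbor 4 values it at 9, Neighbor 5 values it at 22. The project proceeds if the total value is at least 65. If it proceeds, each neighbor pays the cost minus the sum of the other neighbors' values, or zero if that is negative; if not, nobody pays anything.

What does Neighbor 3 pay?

Total value 68 ≥ cost 65, so the project is built.
The other neighbors' values sum to 52.
Cost minus that sum is 65 - 52 = 13.

13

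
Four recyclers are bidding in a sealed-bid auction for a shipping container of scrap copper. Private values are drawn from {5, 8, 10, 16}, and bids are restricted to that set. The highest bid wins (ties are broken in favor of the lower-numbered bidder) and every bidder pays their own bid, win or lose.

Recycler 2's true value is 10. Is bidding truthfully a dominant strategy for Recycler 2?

Consider the case where Recycler 1 bids 5, Recycler 3 bids 5 and Recycler 4 bids 5.
Truthful bid 10: wins, pays 10, utility 10 - 10 = 0.
Bid 8 instead: wins, pays 8, utility 10 - 8 = 2.
Since 2 > 0, bidding 8 is strictly better here, so truthful bidding is not dominant.

No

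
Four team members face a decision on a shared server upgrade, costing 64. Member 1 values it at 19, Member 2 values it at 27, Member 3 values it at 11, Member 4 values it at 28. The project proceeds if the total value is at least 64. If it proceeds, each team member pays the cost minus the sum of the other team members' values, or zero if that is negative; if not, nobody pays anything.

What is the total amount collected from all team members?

13

Total value 85 ≥ cost 64, so it is built.
Member 1: others sum to 66; max(0, 64 - 66) = 0.
Member 2: others sum to 58; max(0, 64 - 58) = 6.
Member 3: others sum to 74; max(0, 64 - 74) = 0.
Member 4: others sum to 57; max(0, 64 - 57) = 7.
Total collected = 0 + 6 + 0 + 7 = 13.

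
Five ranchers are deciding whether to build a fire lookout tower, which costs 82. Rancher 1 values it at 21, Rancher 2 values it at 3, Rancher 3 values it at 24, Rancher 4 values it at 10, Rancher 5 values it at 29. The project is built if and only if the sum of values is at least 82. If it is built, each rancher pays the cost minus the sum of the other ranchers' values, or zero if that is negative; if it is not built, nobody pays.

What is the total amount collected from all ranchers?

64

Total value 87 ≥ cost 82, so it is built.
Rancher 1: others sum to 66; max(0, 82 - 66) = 16.
Rancher 2: others sum to 84; max(0, 82 - 84) = 0.
Rancher 3: others sum to 63; max(0, 82 - 63) = 19.
Rancher 4: others sum to 77; max(0, 82 - 77) = 5.
Rancher 5: others sum to 58; max(0, 82 - 58) = 24.
Total collected = 16 + 0 + 19 + 5 + 24 = 64.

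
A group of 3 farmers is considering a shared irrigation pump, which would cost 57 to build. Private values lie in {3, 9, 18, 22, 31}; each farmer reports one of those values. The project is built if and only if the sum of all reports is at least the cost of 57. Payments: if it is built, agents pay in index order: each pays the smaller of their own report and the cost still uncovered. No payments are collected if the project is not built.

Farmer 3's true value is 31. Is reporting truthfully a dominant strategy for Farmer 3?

Check each profile of the others' reports and compare truth against every alternative report.
Others report (3, 31): truth gives 8, best alternative gives 0.
Others report (31, 3): truth gives 8, best alternative gives 0.
Others report (9, 22): truth gives 5, best alternative gives 0.
Others report (22, 9): truth gives 5, best alternative gives 0.
Others report (9, 18): truth gives 1, best alternative gives 0.
Others report (18, 9): truth gives 1, best alternative gives 0.
(Remaining 19 profiles checked similarly; truth is weakly best in each.)
In every case the truthful report is at least as good as any alternative, so it is a dominant strategy.

Yes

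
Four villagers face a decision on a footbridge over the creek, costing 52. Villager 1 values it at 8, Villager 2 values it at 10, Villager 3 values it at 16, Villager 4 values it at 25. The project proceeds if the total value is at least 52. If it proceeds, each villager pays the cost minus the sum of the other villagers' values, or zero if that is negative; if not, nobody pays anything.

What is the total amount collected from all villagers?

31

Total value 59 ≥ cost 52, so it is built.
Villager 1: others sum to 51; max(0, 52 - 51) = 1.
Villager 2: others sum to 49; max(0, 52 - 49) = 3.
Villager 3: others sum to 43; max(0, 52 - 43) = 9.
Villager 4: others sum to 34; max(0, 52 - 34) = 18.
Total collected = 1 + 3 + 9 + 18 = 31.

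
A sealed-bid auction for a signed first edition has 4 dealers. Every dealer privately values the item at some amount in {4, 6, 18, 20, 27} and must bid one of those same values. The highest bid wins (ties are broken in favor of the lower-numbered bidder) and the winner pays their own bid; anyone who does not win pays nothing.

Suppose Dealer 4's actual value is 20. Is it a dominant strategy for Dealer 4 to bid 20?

No

Consider the case where Dealer 1 bids 4, Dealer 2 bids 4 and Dealer 3 bids 4.
Truthful bid 20: wins, pays 20, utility 20 - 20 = 0.
Bid 6 instead: wins, pays 6, utility 20 - 6 = 14.
Since 14 > 0, bidding 6 is strictly better here, so truthful bidding is not dominant.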